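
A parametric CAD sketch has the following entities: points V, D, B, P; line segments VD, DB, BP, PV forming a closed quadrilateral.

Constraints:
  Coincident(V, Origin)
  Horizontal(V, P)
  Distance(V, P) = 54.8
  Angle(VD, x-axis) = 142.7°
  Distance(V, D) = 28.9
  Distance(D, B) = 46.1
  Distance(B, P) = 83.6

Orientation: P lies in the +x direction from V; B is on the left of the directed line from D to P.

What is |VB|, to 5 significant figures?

59.621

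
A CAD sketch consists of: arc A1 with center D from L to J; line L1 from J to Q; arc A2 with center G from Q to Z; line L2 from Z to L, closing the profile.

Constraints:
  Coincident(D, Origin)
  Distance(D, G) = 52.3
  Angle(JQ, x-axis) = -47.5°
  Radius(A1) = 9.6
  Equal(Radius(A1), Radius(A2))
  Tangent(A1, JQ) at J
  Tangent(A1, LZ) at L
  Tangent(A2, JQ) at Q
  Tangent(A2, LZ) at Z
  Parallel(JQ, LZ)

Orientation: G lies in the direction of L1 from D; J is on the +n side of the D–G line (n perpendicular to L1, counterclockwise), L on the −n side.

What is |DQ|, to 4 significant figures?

53.17

The slot axis is L1's direction at -47.5°, so u = (cos -47.5°, sin -47.5°) = (0.6756, -0.7373) and n = (−sin -47.5°, cos -47.5°) = (0.7373, 0.6756). D is at the origin and G lies 52.3 along u from D, so G = 52.3·u = (35.33, -38.56). Tangency of A1 to both parallel lines with radius 9.6 puts J and L at D ± 9.6·n: J = (7.078, 6.486), L = (-7.078, -6.486). Equal radii place Q and Z the same way about G: Q = G + 9.6·n = (42.41, -32.07), Z = G − 9.6·n = (28.26, -45.05). Then |DQ| = |Q − D| = 53.17.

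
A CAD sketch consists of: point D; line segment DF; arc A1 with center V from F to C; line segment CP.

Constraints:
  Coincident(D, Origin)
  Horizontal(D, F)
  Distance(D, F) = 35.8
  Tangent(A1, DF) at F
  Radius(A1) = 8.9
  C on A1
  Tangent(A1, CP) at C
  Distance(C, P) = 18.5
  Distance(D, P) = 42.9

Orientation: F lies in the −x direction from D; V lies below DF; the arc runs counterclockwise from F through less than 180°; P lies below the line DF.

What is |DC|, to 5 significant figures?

45.191

D is at the origin; D and F share the same y with |DF| = 35.8 and F on the −x side, so F = (-35.800, 0.0000). Since A1 is tangent to DF there, VF ⟂ DF, so V = F + (0, -8.9) = (-35.800, -8.9000). Since VC ⟂ CP (tangency), |VP| = √(8.9² + 18.5²) = 20.529 regardless of where C sits on A1. So P lies on both circle(D, 42.9) and circle(V, 20.529); the below-DF intersection is P = (-31.615, -28.998). C is the foot of the tangent from P: C = (-42.865, -14.312).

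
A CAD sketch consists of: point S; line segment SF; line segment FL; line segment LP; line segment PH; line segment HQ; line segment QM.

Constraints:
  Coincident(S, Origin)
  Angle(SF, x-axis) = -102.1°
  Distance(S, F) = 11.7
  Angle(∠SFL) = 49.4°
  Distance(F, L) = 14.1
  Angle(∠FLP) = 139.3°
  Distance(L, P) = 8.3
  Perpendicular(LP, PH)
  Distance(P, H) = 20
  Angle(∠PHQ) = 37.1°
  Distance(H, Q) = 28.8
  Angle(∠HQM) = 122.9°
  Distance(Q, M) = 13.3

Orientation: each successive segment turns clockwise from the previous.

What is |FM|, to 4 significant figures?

25.42

S is at the origin; SF runs at -102.1° with length 11.7, so F = (-2.453, -11.44). ∠SFL = 49.4° gives FL at 127.3° from the x-axis; with |FL| = 14.1, L = (-11.00, -0.2239). ∠FLP = 139.3° gives LP at 86.60° from the x-axis; with |LP| = 8.3, P = (-10.50, 8.062). LP is perpendicular to PH, so PH runs at -3.400°; with |PH| = 20.0, H = (9.460, 6.875). ∠PHQ = 37.1° gives HQ at -146.3° from the x-axis; with |HQ| = 28.8, Q = (-14.50, -9.104). ∠HQM = 122.9° gives QM at 156.6° from the x-axis; with |QM| = 13.3, M = (-26.71, -3.822). Then |FM| = |M − F| = 25.42.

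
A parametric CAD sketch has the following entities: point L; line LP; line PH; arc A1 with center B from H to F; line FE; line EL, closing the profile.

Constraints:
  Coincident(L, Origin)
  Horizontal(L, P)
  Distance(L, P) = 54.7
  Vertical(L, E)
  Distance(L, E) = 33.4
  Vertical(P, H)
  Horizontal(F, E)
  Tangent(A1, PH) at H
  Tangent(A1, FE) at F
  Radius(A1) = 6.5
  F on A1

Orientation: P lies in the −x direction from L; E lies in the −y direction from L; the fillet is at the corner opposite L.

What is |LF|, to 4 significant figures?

58.64

L is at the origin; LP is horizontal with |LP| = 54.7 and P on the −x side, so P = (-54.70, 0.000). LE is vertical with |LE| = 33.4 and E on the −y side, so E = (0.000, -33.40). The virtual corner opposite L is at (-54.70, -33.40). Since A1 is tangent to PH there, BH ⟂ PH and A1 meets FE tangentially, so BF is at right angles to FE, with radius 6.5, so the center B sits 6.5 in from both sides at B = (-48.20, -26.90). That places the tangent points at H = (-54.70, -26.90) on PH and F = (-48.20, -33.40) on FE. Then |LF| = |F − L| = 58.64.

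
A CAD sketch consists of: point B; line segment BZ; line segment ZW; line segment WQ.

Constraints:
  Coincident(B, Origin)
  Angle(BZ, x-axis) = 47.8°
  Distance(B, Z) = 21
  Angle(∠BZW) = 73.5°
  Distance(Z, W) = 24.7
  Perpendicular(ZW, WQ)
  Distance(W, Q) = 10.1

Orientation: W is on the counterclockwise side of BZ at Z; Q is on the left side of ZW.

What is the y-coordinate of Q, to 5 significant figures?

17.167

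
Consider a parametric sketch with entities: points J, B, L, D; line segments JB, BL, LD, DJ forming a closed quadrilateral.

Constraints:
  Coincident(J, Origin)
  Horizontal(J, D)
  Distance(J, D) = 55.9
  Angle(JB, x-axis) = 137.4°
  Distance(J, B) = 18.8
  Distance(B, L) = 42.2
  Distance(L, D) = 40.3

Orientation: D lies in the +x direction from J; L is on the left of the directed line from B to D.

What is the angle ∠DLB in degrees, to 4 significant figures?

118.5°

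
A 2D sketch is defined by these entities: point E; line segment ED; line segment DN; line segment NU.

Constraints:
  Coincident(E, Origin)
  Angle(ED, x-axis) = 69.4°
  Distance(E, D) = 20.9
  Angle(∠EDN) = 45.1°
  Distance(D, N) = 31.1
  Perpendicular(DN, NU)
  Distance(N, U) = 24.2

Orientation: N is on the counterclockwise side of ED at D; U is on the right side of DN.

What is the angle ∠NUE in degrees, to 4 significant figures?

22.74°

E is at the origin; ED runs at 69.4° with length 20.9, so D = 20.9·(cos 69.4°, sin 69.4°) = (7.353, 19.56). ∠EDN = 45.1°, so DN runs at 69.4° + (180° − 45.1°) = 204.3° from the x-axis; with |DN| = 31.1, N = D + 31.1·(cos 204.3°, sin 204.3°) = (-20.99, 6.766). DN ⟂ NU; with |NU| = 24.2 on the right of DN, U = N + 24.2·(-0.4115, 0.9114) = (-30.95, 28.82). Then cos ∠NUE = UN·UE / (|UN||UE|), giving 22.74°.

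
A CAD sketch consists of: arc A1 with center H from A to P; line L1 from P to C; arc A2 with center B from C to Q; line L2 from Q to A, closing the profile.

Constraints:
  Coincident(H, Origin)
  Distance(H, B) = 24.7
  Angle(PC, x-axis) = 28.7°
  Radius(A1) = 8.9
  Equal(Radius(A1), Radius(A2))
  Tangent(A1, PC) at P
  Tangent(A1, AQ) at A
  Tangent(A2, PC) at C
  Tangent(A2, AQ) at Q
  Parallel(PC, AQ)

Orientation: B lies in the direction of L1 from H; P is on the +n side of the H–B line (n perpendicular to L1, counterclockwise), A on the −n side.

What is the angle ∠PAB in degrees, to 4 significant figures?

70.18°

The slot axis is L1's direction at 28.7°, so u = (cos 28.7°, sin 28.7°) = (0.8771, 0.4802) and n = (−sin 28.7°, cos 28.7°) = (-0.4802, 0.8771). H is at the origin and B lies 24.7 along u from H, so B = 24.7·u = (21.67, 11.86). Tangency of A1 to both parallel lines with radius 8.9 puts P and A at H ± 8.9·n: P = (-4.274, 7.807), A = (4.274, -7.807). Then cos ∠PAB = AP·AB / (|AP||AB|), giving 70.18°.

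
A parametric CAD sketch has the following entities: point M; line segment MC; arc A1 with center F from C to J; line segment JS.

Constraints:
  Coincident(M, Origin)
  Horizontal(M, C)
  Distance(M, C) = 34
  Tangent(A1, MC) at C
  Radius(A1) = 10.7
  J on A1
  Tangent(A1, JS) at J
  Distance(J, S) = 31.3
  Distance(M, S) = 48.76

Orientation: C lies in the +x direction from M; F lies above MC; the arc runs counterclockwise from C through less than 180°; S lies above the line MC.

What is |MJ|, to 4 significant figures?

45.91

M is at the origin; MC is horizontal with |MC| = 34.0 and C on the +x side, so C = (34.00, 0.000). The tangent condition forces FC to be normal to MC, so F = C + (0, 10.7) = (34.00, 10.70). Since FJ ⟂ JS (tangency), |FS| = √(10.7² + 31.3²) = 33.08 regardless of where J sits on A1. So S lies on both circle(M, 48.76) and circle(F, 33.08); the above-MC intersection is S = (24.24, 42.31). J is the foot of the tangent from S: J = (42.65, 16.99).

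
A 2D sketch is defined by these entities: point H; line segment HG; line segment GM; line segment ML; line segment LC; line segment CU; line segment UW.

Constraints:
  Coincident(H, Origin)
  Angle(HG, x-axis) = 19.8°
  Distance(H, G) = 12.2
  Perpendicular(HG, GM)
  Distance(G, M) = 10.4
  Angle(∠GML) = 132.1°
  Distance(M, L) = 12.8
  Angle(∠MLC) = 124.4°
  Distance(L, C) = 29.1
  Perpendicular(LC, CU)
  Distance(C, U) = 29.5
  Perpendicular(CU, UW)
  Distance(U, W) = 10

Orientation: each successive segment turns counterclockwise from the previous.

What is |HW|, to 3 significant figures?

16.8

The perpendicularity gives CU at right angles to LC, so CU runs at -56.7°; with |CU| = 29.5, U = (-12.0, -21.9). CU ⟂ UW, so UW runs at 33.3°; with |UW| = 10.0, W = (-3.65, -16.4). Then |HW| = |W − H| = 16.8.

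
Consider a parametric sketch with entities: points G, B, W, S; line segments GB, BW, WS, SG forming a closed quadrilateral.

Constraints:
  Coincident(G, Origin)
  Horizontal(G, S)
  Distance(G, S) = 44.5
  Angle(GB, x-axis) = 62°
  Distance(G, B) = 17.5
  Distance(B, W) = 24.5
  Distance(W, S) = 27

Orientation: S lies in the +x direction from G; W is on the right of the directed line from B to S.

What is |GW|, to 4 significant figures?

19.61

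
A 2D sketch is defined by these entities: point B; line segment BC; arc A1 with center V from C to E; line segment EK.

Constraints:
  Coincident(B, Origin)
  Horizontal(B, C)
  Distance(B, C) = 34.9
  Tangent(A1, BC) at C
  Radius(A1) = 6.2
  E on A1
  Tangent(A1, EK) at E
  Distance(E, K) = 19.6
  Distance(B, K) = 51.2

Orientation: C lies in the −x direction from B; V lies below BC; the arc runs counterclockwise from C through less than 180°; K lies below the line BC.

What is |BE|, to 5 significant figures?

41.234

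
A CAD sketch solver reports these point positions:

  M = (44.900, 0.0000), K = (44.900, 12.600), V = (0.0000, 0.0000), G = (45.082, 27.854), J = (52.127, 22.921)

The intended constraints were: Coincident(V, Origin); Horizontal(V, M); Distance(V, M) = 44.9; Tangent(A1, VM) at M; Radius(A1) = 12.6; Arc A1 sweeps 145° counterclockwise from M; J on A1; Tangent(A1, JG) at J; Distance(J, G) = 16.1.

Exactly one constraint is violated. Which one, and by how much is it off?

Distance(J, G) = 16.1 — off by 7.50.

V = (0.00, 0.00) ✓; V.y = 0.00, M.y = 0.00 ✓; |VM| = 44.90 ✓; ∠(KM, MV) = 90.00° ✓; |KM| = 12.60 ✓; bearing(K→J) − bearing(K→M) = 145.0° ✓; |KJ| = 12.60 ✓; ∠(KJ, JG) = 90.00° ✓; |JG| = 8.600 ✗.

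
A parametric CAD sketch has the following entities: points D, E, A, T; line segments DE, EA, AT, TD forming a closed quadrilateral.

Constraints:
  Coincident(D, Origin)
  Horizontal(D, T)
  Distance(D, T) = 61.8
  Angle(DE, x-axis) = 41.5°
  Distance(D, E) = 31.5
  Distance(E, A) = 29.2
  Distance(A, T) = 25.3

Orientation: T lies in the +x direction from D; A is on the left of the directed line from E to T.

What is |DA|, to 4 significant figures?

57.71

D is at the origin; DT is horizontal with |DT| = 61.8 and T in +x, so T = (61.8, 0). DE runs at 41.5° with |DE| = 31.5, so E = (23.59, 20.87). A is determined by |EA| = 29.2 and |AT| = 25.3 together: it lies at the intersection of circle(E, 29.2) and circle(T, 25.3). With |ET| = 43.54, the foot of the radical line on ET is 24.21 from E and the perpendicular offset is √(29.2² − 24.21²) = 16.33. Taking the left-of-ET solution: A = (52.67, 23.59).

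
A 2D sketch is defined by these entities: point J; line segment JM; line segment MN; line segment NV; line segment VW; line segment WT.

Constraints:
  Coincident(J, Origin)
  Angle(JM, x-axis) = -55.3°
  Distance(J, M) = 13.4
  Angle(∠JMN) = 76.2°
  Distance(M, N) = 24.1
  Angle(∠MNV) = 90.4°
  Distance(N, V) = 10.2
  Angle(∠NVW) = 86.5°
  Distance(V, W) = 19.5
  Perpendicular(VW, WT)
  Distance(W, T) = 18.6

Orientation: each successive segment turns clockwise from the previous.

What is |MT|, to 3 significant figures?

11.0

J is at the origin; JM runs at -55.3° with length 13.4, so M = (7.63, -11.0). ∠JMN = 76.2° gives MN at -159° from the x-axis; with |MN| = 24.1, N = (-14.9, -19.6). ∠MNV = 90.4° gives NV at 111° from the x-axis; with |NV| = 10.2, V = (-18.6, -10.1). ∠NVW = 86.5° gives VW at 17.8° from the x-axis; with |VW| = 19.5, W = (-0.0246, -4.15). VW ⟂ WT, so WT runs at -72.2°; with |WT| = 18.6, T = (5.66, -21.9). Then |MT| = |T − M| = 11.0.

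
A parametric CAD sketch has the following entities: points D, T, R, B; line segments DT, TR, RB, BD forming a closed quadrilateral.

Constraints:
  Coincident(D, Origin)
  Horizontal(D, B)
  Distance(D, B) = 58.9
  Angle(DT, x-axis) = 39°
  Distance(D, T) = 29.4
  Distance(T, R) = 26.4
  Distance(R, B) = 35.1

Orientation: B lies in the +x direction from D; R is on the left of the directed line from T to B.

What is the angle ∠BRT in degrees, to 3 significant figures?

81.1°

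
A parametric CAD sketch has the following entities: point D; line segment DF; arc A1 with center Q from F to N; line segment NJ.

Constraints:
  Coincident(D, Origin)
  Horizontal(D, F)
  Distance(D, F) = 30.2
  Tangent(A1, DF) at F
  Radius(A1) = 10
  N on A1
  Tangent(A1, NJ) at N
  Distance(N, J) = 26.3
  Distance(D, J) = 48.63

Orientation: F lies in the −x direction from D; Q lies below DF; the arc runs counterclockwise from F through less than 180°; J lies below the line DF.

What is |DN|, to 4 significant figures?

41.81

D is at the origin; D and F share the same y with |DF| = 30.2 and F on the −x side, so F = (-30.20, 0.000). A1 meets DF tangentially, so QF is at right angles to DF, so Q = F + (0, -10) = (-30.20, -10.00). Since QN ⟂ NJ (tangency), |QJ| = √(10.0² + 26.3²) = 28.14 regardless of where N sits on A1. So J lies on both circle(D, 48.63) and circle(Q, 28.14); the below-DF intersection is J = (-30.17, -38.14). N is the foot of the tangent from J: N = (-39.54, -13.56).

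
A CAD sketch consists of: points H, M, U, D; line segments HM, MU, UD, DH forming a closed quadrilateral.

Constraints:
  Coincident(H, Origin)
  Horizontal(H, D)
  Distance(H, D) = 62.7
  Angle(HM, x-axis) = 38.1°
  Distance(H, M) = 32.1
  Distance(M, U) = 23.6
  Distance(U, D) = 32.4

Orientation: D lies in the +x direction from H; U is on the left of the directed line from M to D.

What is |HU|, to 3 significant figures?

55.1

H is at the origin; HD is horizontal with |HD| = 62.7 and D in +x, so D = (62.7, 0). HM runs at 38.1° with |HM| = 32.1, so M = (25.3, 19.8). U is determined by |MU| = 23.6 and |UD| = 32.4 together: it lies at the intersection of circle(M, 23.6) and circle(D, 32.4). With |MD| = 42.4, the foot of the radical line on MD is 15.4 from M and the perpendicular offset is √(23.6² − 15.4²) = 17.9. Taking the left-of-MD solution: U = (47.2, 28.5).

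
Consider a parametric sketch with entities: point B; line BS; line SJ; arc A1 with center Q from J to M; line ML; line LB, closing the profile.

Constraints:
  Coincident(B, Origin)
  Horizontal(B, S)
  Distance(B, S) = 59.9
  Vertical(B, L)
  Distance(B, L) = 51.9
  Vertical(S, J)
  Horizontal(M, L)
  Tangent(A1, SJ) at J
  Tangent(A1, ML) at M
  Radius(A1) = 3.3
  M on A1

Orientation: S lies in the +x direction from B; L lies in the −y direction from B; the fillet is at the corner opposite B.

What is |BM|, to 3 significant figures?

76.8

B is at the origin; B and S share the same y with |BS| = 59.9 and S on the +x side, so S = (59.9, 0.00). BL is vertical with |BL| = 51.9 and L on the −y side, so L = (0.00, -51.9). The virtual corner opposite B is at (59.9, -51.9). Tangency of A1 to SJ means the radius QJ is perpendicular to SJ and A1 meets ML tangentially, so QM is at right angles to ML, with radius 3.3, so the center Q sits 3.3 in from both sides at Q = (56.6, -48.6). That places the tangent points at J = (59.9, -48.6) on SJ and M = (56.6, -51.9) on ML. Then |BM| = |M − B| = 76.8.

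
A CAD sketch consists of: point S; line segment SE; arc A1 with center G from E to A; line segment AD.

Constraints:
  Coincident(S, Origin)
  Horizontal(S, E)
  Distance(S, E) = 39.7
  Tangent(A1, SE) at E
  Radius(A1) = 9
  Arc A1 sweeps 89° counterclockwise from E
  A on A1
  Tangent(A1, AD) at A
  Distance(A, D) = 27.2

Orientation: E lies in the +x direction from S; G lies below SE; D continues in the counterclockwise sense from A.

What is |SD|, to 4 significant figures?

47.04

On A1, E sits at bearing 90° from G; an 89° counterclockwise sweep puts A at bearing 179°, so A = G + 9.0·(cos 179°, sin 179°) = (30.70, -8.843). A1 meets AD tangentially, so GA is at right angles to AD, so AD runs along (−sin 179°, cos 179°); with |AD| = 27.2, D = (30.23, -36.04). Then |SD| = |D − S| = 47.04.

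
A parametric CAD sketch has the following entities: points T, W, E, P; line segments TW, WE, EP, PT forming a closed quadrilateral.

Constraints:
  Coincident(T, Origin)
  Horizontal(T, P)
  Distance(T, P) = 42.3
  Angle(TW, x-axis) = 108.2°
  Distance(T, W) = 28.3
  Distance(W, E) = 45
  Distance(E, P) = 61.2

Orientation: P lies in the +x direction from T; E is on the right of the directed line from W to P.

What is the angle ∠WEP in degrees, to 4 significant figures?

63.79°

Checks: |WE| = 45.00 ✓; |EP| = 61.20 ✓.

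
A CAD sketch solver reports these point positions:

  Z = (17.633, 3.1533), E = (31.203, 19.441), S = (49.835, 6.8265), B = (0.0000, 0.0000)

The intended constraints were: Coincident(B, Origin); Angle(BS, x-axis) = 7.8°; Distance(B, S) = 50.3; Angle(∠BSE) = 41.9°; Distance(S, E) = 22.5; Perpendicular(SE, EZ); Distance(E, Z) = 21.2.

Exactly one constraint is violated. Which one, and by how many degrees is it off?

Perpendicular(SE, EZ) — off by 5.70°.

B = (0.00, 0.00) ✓; BS at 7.800° ✓; |BS| = 50.30 ✓; ∠BSE = 41.90° ✓; |SE| = 22.50 ✓; ∠(SE, EZ) = 84.30° ✗; |EZ| = 21.20 ✓.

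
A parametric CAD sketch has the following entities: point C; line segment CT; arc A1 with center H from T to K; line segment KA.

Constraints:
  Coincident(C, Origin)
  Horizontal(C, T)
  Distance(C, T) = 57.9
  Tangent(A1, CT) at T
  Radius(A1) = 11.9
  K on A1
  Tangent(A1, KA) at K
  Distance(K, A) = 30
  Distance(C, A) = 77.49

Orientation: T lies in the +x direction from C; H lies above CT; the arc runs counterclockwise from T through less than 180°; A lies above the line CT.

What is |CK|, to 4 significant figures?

71.01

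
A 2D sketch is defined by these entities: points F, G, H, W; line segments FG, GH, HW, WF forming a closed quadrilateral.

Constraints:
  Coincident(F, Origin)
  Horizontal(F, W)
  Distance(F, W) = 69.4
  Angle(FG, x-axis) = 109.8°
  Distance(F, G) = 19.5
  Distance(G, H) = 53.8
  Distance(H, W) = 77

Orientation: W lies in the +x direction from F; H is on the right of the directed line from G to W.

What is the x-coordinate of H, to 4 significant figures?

0.7851

Checks: F.y = 0.00, W.y = 0.00 ✓; |GH| = 53.80 ✓; |HW| = 77.00 ✓.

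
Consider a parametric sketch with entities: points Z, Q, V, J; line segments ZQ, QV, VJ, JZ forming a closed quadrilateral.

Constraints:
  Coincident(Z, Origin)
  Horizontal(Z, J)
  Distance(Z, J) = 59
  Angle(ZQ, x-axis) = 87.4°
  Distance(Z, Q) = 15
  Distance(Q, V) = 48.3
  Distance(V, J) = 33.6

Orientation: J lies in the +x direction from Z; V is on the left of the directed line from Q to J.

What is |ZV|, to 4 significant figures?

55.70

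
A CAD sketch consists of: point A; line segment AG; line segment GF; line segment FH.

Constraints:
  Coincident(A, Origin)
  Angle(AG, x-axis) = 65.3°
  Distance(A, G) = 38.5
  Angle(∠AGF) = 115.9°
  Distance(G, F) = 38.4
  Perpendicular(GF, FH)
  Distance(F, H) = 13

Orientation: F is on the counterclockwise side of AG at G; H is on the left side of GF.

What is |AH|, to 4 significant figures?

59.30

∠AGF = 115.9°, so GF runs at 65.3° + (180° − 115.9°) = 129.4° from the x-axis; with |GF| = 38.4, F = G + 38.4·(cos 129.4°, sin 129.4°) = (-8.286, 64.65). The perpendicularity gives FH at right angles to GF; with |FH| = 13.0 on the left of GF, H = F + 13.0·(-0.7727, -0.6347) = (-18.33, 56.40). Then |AH| = |H − A| = 59.30.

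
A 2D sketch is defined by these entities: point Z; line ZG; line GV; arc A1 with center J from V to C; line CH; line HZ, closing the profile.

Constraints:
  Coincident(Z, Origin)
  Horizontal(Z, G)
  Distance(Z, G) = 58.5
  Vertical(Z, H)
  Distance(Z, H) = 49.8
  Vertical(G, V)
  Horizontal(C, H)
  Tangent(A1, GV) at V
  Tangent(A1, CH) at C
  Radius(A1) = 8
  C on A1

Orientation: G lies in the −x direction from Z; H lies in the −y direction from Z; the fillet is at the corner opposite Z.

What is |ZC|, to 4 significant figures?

70.92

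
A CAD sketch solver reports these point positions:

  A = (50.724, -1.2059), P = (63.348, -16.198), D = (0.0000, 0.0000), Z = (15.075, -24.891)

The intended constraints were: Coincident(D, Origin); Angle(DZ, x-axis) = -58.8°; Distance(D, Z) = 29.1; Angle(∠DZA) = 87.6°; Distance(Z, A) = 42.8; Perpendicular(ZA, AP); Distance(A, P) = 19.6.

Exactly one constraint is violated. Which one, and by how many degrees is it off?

Perpendicular(ZA, AP) — off by 6.50°.

D = (0.00, 0.00) ✓; DZ at -58.80° ✓; |DZ| = 29.10 ✓; ∠DZA = 87.60° ✓; |ZA| = 42.80 ✓; ∠(ZA, AP) = 83.50° ✗; |AP| = 19.60 ✓.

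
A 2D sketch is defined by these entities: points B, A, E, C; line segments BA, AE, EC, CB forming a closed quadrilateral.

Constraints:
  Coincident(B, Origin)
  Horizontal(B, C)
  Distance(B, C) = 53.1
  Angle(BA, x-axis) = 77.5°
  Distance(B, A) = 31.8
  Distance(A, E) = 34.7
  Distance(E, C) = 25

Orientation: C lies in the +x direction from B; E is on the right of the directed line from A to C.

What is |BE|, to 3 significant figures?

28.6

Checks: |AE| = 34.70 ✓; |EC| = 25.00 ✓.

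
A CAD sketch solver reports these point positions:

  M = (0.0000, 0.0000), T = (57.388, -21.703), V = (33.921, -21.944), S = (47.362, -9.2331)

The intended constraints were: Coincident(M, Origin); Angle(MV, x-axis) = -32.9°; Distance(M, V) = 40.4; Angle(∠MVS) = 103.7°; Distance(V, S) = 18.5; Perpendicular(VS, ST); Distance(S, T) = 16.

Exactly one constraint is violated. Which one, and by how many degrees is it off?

Perpendicular(VS, ST) — off by 4.60°.

M = (0.00, 0.00) ✓; MV at -32.90° ✓; |MV| = 40.40 ✓; ∠MVS = 103.7° ✓; |VS| = 18.50 ✓; ∠(VS, ST) = 94.60° ✗; |ST| = 16.00 ✓.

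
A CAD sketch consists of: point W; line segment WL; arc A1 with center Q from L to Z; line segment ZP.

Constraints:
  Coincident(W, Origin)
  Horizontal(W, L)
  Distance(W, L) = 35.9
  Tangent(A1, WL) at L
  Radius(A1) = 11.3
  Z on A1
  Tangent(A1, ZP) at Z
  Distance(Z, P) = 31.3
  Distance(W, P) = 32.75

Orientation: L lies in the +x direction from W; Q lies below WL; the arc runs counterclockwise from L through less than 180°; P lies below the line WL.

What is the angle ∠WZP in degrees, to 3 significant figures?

68.0°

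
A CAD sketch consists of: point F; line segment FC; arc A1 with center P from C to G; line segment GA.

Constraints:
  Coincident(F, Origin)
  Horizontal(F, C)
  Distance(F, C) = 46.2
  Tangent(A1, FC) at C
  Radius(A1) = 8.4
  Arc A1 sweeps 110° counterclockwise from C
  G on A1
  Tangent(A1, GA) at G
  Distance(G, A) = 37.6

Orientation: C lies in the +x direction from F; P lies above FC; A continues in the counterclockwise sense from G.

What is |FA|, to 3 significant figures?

62.2

F is at the origin; F and C share the same y with |FC| = 46.2 and C on the +x side, so C = (46.2, 0.00). A1 meets FC tangentially, so PC is at right angles to FC, so P = C + (0, 8.4) = (46.2, 8.40). On A1, C sits at bearing -90° from P; a 110° counterclockwise sweep puts G at bearing 20°, so G = P + 8.4·(cos 20°, sin 20°) = (54.1, 11.3). A1 meets GA tangentially, so PG is at right angles to GA, so GA runs along (−sin 20°, cos 20°); with |GA| = 37.6, A = (41.2, 46.6). Then |FA| = |A − F| = 62.2.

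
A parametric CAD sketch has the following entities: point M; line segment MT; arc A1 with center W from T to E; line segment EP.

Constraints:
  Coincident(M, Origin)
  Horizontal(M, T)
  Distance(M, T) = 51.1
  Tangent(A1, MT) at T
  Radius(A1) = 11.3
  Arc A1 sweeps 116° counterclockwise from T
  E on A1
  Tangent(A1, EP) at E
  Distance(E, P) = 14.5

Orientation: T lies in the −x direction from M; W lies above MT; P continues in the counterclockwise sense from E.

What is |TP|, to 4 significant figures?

29.53

M is at the origin; MT is horizontal with |MT| = 51.1 and T on the −x side, so T = (-51.10, 0.000). Tangency of A1 to MT means the radius WT is perpendicular to MT, so W = T + (0, 11.3) = (-51.10, 11.30). On A1, T sits at bearing -90° from W; a 116° counterclockwise sweep puts E at bearing 26°, so E = W + 11.3·(cos 26°, sin 26°) = (-40.94, 16.25). Tangency of A1 to EP means the radius WE is perpendicular to EP, so EP runs along (−sin 26°, cos 26°); with |EP| = 14.5, P = (-47.30, 29.29). Then |TP| = |P − T| = 29.53.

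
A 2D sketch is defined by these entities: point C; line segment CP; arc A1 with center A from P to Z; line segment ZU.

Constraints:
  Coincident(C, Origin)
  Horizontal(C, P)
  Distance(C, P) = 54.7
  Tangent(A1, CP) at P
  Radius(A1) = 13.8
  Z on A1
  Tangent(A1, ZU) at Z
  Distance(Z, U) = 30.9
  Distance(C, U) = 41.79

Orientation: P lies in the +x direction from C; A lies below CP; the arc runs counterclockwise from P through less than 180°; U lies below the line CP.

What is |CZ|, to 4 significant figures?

43.54

Checks: |AZ| = 13.80 ✓; ∠(AZ, ZU) = 90.00° ✓; |ZU| = 30.90 ✓; |CU| = 41.79 ✓.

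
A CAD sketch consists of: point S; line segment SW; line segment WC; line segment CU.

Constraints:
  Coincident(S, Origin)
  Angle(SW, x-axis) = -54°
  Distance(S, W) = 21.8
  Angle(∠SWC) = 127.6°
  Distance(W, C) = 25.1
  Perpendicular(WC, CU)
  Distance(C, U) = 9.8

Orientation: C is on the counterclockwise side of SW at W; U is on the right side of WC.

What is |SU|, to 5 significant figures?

46.984

S is at the origin; SW runs at -54.0° with length 21.8, so W = 21.8·(cos -54.0°, sin -54.0°) = (12.814, -17.637). ∠SWC = 127.6°, so WC runs at -54.0° + (180° − 127.6°) = -1.6000° from the x-axis; with |WC| = 25.1, C = W + 25.1·(cos -1.6000°, sin -1.6000°) = (37.904, -18.337). WC is perpendicular to CU; with |CU| = 9.8 on the right of WC, U = C + 9.8·(-0.027922, -0.99961) = (37.630, -28.134). Then |SU| = |U − S| = 46.984.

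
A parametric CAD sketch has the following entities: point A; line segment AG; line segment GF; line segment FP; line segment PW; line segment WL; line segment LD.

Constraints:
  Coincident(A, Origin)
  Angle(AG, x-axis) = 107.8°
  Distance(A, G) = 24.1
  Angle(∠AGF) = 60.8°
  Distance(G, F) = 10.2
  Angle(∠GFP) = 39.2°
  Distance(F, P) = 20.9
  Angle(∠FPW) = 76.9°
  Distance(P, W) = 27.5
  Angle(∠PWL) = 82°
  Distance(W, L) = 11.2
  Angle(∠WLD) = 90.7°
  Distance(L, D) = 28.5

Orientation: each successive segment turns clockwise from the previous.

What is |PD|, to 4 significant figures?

7.824

A is at the origin; AG runs at 107.8° with length 24.1, so G = (-7.367, 22.95). ∠AGF = 60.8° gives GF at -11.40° from the x-axis; with |GF| = 10.2, F = (2.632, 20.93). ∠GFP = 39.2° gives FP at -152.2° from the x-axis; with |FP| = 20.9, P = (-15.86, 11.18). ∠FPW = 76.9° gives PW at 104.7° from the x-axis; with |PW| = 27.5, W = (-22.83, 37.78). ∠PWL = 82.0° gives WL at 6.700° from the x-axis; with |WL| = 11.2, L = (-11.71, 39.09). ∠WLD = 90.7° gives LD at -82.60° from the x-axis; with |LD| = 28.5, D = (-8.040, 10.83). Then |PD| = |D − P| = 7.824.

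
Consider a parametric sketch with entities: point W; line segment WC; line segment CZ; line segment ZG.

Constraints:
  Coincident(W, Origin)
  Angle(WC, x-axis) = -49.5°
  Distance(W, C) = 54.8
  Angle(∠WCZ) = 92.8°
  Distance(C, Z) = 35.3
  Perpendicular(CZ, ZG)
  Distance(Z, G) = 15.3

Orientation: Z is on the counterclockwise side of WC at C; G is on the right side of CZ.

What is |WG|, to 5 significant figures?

79.669

∠WCZ = 92.8°, so CZ runs at -49.5° + (180° − 92.8°) = 37.700° from the x-axis; with |CZ| = 35.3, Z = C + 35.3·(cos 37.700°, sin 37.700°) = (63.520, -20.083). CZ ⟂ ZG; with |ZG| = 15.3 on the right of CZ, G = Z + 15.3·(0.61153, -0.79122) = (72.876, -32.189). Then |WG| = |G − W| = 79.669.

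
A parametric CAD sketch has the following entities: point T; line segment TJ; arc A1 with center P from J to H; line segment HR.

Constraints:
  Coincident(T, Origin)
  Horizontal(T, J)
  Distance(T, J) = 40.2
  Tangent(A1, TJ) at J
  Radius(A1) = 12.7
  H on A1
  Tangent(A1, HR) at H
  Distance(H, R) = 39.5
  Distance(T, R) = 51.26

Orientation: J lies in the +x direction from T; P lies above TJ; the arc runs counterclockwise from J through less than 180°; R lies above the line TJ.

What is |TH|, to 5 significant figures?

53.332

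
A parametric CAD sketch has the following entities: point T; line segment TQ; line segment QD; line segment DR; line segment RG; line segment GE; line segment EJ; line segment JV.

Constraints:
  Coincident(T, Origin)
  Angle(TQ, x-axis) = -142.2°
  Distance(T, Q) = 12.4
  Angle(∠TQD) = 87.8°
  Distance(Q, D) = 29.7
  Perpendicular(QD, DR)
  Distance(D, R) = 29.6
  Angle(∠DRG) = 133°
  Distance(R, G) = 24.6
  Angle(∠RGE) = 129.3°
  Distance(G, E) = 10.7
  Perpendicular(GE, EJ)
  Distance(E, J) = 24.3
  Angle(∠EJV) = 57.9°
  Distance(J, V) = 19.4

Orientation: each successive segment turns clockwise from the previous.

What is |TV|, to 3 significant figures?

28.1

T is at the origin; TQ runs at -142.2° with length 12.4, so Q = (-9.80, -7.60). ∠TQD = 87.8° gives QD at 126° from the x-axis; with |QD| = 29.7, D = (-27.1, 16.5). QD ⟂ DR, so DR runs at 35.6°; with |DR| = 29.6, R = (-3.02, 33.8). ∠DRG = 133.0° gives RG at -11.4° from the x-axis; with |RG| = 24.6, G = (21.1, 28.9). ∠RGE = 129.3° gives GE at -62.1° from the x-axis; with |GE| = 10.7, E = (26.1, 19.5). GE is perpendicular to EJ, so EJ runs at -152°; with |EJ| = 24.3, J = (4.63, 8.09). ∠EJV = 57.9° gives JV at 85.8° from the x-axis; with |JV| = 19.4, V = (6.05, 27.4). Then |TV| = |V − T| = 28.1.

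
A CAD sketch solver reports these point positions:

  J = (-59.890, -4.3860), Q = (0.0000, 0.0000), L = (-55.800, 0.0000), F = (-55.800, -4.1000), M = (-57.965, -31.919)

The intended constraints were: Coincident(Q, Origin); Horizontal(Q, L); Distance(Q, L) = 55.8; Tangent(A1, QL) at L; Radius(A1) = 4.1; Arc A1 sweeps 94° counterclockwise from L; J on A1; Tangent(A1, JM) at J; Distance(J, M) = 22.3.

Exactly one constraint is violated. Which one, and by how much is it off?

Distance(J, M) = 22.3 — off by 5.30.

Q = (0.00, 0.00) ✓; Q.y = 0.00, L.y = 0.00 ✓; |QL| = 55.80 ✓; ∠(FL, LQ) = 90.00° ✓; |FL| = 4.100 ✓; bearing(F→J) − bearing(F→L) = 94.00° ✓; |FJ| = 4.100 ✓; ∠(FJ, JM) = 90.00° ✓; |JM| = 27.60 ✗.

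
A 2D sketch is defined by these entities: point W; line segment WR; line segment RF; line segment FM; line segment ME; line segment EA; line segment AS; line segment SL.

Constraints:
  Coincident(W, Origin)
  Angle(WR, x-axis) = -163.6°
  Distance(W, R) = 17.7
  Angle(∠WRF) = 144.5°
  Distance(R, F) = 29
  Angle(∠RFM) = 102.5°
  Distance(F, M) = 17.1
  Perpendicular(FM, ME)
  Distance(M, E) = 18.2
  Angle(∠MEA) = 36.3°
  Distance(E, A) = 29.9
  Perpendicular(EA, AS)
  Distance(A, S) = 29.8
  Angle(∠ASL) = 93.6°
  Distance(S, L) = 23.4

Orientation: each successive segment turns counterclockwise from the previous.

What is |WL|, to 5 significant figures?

62.826

W is at the origin; WR runs at -163.6° with length 17.7, so R = (-16.980, -4.9974). ∠WRF = 144.5° gives RF at -128.10° from the x-axis; with |RF| = 29.0, F = (-34.874, -27.819). ∠RFM = 102.5° gives FM at -50.600° from the x-axis; with |FM| = 17.1, M = (-24.020, -41.032). FM ⟂ ME, so ME runs at 39.400°; with |ME| = 18.2, E = (-9.9563, -29.480). ∠MEA = 36.3° gives EA at -176.90° from the x-axis; with |EA| = 29.9, A = (-39.813, -31.097). EA ⟂ AS, so AS runs at -86.900°; with |AS| = 29.8, S = (-38.201, -60.854). ∠ASL = 93.6° gives SL at -0.50000° from the x-axis; with |SL| = 23.4, L = (-14.802, -61.058). Then |WL| = |L − W| = 62.826.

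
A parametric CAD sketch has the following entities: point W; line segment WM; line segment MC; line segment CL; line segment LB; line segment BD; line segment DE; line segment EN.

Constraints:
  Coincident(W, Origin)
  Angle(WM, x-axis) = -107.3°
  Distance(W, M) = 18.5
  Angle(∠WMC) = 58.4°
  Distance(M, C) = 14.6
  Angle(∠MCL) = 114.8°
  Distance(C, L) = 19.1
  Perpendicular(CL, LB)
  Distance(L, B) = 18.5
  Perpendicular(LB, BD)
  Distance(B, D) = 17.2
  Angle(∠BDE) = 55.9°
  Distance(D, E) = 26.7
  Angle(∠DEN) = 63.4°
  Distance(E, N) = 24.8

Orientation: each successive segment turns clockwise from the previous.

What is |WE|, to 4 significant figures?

15.38

W is at the origin; WM runs at -107.3° with length 18.5, so M = (-5.501, -17.66). ∠WMC = 58.4° gives MC at 131.1° from the x-axis; with |MC| = 14.6, C = (-15.10, -6.661). ∠MCL = 114.8° gives CL at 65.90° from the x-axis; with |CL| = 19.1, L = (-7.300, 10.77). The perpendicularity gives LB at right angles to CL, so LB runs at -24.10°; with |LB| = 18.5, B = (9.587, 3.220). LB is perpendicular to BD, so BD runs at -114.1°; with |BD| = 17.2, D = (2.564, -12.48). ∠BDE = 55.9° gives DE at 121.8° from the x-axis; with |DE| = 26.7, E = (-11.51, 10.21). Then |WE| = |E − W| = 15.38.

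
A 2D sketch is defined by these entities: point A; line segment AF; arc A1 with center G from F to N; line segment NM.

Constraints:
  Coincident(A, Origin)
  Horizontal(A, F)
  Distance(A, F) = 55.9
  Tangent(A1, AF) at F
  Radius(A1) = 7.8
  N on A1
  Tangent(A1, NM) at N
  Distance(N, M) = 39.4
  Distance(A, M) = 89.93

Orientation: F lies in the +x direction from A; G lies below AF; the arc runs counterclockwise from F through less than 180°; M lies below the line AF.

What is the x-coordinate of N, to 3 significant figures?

50.9

A is at the origin; A and F share the same y with |AF| = 55.9 and F on the +x side, so F = (55.9, 0.00). A1 meets AF tangentially, so GF is at right angles to AF, so G = F + (0, -7.8) = (55.9, -7.80). Since GN ⟂ NM (tangency), |GM| = √(7.8² + 39.4²) = 40.2 regardless of where N sits on A1. So M lies on both circle(A, 89.93) and circle(G, 40.2); the below-AF intersection is M = (80.9, -39.2). N is the foot of the tangent from M: N = (50.9, -13.8).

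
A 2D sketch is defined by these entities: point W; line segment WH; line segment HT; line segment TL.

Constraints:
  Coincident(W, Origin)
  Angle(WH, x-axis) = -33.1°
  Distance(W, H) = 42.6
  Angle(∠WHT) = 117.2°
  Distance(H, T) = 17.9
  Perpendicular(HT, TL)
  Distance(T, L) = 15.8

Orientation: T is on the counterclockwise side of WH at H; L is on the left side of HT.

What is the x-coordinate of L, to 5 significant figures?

43.407

W is at the origin; WH runs at -33.1° with length 42.6, so H = 42.6·(cos -33.1°, sin -33.1°) = (35.687, -23.264). ∠WHT = 117.2°, so HT runs at -33.1° + (180° − 117.2°) = 29.700° from the x-axis; with |HT| = 17.9, T = H + 17.9·(cos 29.700°, sin 29.700°) = (51.235, -14.395). HT is perpendicular to TL; with |TL| = 15.8 on the left of HT, L = T + 15.8·(-0.49546, 0.86863) = (43.407, -0.67086). So L.x = 43.407.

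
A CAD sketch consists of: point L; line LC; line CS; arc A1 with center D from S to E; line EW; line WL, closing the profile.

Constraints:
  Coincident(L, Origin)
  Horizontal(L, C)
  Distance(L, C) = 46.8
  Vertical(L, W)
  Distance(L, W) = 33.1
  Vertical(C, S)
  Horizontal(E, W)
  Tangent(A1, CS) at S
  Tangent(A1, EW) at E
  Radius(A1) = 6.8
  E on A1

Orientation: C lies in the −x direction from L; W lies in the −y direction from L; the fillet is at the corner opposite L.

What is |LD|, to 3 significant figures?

47.9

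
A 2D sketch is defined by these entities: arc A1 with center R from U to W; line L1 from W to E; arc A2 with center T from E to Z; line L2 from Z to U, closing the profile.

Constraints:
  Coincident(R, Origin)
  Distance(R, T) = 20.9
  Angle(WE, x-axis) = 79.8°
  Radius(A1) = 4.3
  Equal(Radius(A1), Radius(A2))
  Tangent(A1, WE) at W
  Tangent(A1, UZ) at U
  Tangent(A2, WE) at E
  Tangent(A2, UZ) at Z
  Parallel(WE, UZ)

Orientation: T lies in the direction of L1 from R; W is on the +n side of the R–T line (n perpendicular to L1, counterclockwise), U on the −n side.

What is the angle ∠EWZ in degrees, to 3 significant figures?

22.4°

The slot axis is L1's direction at 79.8°, so u = (cos 79.8°, sin 79.8°) = (0.177, 0.984) and n = (−sin 79.8°, cos 79.8°) = (-0.984, 0.177). R is at the origin and T lies 20.9 along u from R, so T = 20.9·u = (3.70, 20.6). Tangency of A1 to both parallel lines with radius 4.3 puts W and U at R ± 4.3·n: W = (-4.23, 0.761), U = (4.23, -0.761). Equal radii place E and Z the same way about T: E = T + 4.3·n = (-0.531, 21.3), Z = T − 4.3·n = (7.93, 19.8). Then cos ∠EWZ = WE·WZ / (|WE||WZ|), giving 22.4°.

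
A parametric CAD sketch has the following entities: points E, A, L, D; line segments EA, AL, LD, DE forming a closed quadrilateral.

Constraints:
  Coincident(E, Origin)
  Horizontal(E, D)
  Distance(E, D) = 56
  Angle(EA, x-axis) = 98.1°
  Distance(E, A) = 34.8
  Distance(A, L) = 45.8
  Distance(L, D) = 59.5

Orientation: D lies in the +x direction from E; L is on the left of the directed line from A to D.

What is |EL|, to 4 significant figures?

66.25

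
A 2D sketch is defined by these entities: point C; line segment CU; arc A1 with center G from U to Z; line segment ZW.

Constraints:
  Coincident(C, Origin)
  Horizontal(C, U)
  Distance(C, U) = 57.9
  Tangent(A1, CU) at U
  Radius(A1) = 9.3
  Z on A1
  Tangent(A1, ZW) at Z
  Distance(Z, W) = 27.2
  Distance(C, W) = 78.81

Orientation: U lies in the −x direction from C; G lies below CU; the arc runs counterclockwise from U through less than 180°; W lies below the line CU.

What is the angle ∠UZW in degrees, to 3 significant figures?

139°

C is at the origin; C and U share the same y with |CU| = 57.9 and U on the −x side, so U = (-57.9, 0.00). A1 meets CU tangentially, so GU is at right angles to CU, so G = U + (0, -9.3) = (-57.9, -9.30). Since GZ ⟂ ZW (tangency), |GW| = √(9.3² + 27.2²) = 28.7 regardless of where Z sits on A1. So W lies on both circle(C, 78.81) and circle(G, 28.7); the below-CU intersection is W = (-70.6, -35.1). Z is the foot of the tangent from W: Z = (-67.1, -8.13).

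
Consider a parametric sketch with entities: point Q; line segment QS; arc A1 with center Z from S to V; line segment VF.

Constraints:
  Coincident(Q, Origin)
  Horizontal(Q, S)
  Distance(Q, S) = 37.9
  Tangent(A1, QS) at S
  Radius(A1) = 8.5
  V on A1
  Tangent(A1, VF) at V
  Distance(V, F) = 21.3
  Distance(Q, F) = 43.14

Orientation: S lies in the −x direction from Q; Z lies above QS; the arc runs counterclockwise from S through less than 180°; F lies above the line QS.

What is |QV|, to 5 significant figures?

30.769

Checks: |ZV| = 8.500 ✓; ∠(ZV, VF) = 90.00° ✓; |VF| = 21.30 ✓; |QF| = 43.14 ✓.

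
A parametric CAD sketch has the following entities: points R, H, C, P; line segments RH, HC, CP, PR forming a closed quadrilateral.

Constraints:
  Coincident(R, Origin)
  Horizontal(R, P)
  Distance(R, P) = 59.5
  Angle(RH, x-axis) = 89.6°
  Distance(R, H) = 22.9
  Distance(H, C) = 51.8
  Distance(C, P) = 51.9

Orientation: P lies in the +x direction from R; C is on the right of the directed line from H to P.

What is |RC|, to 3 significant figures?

30.7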